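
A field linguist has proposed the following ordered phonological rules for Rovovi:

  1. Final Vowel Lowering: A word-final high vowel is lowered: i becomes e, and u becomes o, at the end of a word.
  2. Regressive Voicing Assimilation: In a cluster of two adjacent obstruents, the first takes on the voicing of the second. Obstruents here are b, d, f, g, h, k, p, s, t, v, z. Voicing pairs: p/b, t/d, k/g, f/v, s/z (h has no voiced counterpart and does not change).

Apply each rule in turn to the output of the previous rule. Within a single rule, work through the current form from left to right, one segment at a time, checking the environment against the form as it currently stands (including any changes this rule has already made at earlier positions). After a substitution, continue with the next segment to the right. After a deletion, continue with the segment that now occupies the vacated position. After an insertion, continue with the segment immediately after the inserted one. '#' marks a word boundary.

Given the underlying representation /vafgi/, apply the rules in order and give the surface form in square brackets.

[vavge]

1 Final Vowel Lowering: [vafgi] → [vafge]
2 Regressive Voicing Assimilation: [vafge] → [vavge]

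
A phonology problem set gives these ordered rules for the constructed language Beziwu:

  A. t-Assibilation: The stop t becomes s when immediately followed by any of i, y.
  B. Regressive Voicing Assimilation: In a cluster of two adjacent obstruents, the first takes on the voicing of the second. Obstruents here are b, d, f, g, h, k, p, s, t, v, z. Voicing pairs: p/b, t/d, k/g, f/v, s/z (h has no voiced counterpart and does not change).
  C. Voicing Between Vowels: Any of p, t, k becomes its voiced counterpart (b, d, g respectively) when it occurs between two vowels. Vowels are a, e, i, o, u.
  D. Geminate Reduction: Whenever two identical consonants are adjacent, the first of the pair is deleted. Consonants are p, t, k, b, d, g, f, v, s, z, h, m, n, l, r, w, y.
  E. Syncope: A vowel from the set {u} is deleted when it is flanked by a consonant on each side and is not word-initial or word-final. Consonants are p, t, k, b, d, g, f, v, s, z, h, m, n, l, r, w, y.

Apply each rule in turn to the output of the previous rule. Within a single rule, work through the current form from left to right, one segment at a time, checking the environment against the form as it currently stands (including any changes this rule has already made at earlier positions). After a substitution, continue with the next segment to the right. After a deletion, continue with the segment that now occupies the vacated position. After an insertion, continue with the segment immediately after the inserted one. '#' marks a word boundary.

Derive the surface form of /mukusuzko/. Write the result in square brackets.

[mgssko]

A t-Assibilation: no change — [mukusuzko]
B Regressive Voicing Assimilation: [mukusuzko] → [mukususko]
C Voicing Between Vowels: [mukususko] → [mugususko]
D Geminate Reduction: no change — [mugususko]
E Syncope: [mugususko] → [mgssko]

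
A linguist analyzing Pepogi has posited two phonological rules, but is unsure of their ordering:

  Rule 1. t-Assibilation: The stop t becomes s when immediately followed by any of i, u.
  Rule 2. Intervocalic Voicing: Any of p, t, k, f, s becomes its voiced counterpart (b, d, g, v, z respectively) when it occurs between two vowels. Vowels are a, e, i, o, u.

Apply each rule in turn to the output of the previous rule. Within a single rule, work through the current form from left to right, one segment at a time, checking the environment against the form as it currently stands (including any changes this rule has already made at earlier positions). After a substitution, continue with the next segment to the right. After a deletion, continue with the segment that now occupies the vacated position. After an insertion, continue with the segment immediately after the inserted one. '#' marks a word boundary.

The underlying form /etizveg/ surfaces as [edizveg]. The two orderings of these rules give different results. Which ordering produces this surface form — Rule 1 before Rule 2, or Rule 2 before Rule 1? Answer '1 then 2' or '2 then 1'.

2 then 1

Order 1 then 2:
  1 t-Assibilation: [etizveg] → [esizveg]
  2 Intervocalic Voicing: [esizveg] → [ezizveg]
  result: [ezizveg]
Order 2 then 1:
  2 Intervocalic Voicing: [etizveg] → [edizveg]
  1 t-Assibilation: no change — [edizveg]
  result: [edizveg]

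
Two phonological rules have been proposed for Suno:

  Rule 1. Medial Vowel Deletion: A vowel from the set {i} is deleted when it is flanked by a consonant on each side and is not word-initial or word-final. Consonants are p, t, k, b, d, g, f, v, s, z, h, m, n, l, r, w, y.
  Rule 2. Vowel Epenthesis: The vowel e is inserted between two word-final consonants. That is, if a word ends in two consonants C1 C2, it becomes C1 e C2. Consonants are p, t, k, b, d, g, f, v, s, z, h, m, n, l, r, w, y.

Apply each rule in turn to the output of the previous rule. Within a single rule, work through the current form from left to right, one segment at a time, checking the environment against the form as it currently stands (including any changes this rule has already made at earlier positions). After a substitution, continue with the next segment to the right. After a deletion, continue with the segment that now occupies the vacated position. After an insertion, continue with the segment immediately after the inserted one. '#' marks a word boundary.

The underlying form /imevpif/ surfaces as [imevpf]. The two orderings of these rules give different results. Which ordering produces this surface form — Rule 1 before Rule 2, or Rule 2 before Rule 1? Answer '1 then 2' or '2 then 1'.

2 then 1

Order 1 then 2:
  1 Medial Vowel Deletion: [imevpif] → [imevpf]
  2 Vowel Epenthesis: [imevpf] → [imevpef]
  result: [imevpef]
Order 2 then 1:
  2 Vowel Epenthesis: no change — [imevpif]
  1 Medial Vowel Deletion: [imevpif] → [imevpf]
  result: [imevpf]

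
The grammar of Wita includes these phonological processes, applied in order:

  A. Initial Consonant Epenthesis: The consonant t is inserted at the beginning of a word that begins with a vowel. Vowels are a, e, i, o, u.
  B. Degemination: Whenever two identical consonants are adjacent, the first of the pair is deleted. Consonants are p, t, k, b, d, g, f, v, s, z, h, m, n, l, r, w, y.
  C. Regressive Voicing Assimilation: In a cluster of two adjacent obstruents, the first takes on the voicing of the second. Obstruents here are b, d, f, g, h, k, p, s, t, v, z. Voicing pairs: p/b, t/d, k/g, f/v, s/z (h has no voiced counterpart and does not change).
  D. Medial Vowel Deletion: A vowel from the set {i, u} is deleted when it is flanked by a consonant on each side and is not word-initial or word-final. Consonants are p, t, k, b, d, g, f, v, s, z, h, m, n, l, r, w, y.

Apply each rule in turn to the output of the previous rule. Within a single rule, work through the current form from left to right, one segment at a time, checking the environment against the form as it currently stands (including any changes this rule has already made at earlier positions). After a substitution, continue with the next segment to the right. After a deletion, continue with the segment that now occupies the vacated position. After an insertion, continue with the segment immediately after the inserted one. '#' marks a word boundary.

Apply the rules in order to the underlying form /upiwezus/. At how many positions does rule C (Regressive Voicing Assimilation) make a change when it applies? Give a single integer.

A Initial Consonant Epenthesis: [upiwezus] → [tupiwezus]
B Degemination: no change — [tupiwezus]
C Regressive Voicing Assimilation: no change — [tupiwezus]
D Medial Vowel Deletion: [tupiwezus] → [tpwezs]
Rule C changed 0 position(s).

0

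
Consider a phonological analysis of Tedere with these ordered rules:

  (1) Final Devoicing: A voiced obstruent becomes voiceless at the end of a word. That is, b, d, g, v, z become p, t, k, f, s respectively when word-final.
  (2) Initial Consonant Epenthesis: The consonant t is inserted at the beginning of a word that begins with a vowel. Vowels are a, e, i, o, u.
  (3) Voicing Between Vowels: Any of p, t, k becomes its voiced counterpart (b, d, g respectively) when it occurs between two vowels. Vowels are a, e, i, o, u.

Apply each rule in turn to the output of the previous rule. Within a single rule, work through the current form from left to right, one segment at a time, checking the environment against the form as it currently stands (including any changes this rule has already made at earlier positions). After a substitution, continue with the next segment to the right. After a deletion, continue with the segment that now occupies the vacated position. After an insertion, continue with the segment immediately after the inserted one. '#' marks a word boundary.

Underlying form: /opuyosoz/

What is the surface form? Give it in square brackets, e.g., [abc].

[tobuyosos]

(1) Final Devoicing: [opuyosoz] → [opuyosos]
(2) Initial Consonant Epenthesis: [opuyosos] → [topuyosos]
(3) Voicing Between Vowels: [topuyosos] → [tobuyosos]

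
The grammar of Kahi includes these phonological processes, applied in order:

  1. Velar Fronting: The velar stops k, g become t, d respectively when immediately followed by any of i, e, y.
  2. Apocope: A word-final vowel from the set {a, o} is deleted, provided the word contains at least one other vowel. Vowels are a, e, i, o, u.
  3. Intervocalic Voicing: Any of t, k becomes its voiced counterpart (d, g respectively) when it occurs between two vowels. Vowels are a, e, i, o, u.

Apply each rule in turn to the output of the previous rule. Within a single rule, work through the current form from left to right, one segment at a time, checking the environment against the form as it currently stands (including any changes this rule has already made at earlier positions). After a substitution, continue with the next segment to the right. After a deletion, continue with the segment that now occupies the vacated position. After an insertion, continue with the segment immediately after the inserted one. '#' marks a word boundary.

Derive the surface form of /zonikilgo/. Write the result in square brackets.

1 Velar Fronting: [zonikilgo] → [zonitilgo]
2 Apocope: [zonitilgo] → [zonitilg]
3 Intervocalic Voicing: [zonitilg] → [zonidilg]

[zonidilg]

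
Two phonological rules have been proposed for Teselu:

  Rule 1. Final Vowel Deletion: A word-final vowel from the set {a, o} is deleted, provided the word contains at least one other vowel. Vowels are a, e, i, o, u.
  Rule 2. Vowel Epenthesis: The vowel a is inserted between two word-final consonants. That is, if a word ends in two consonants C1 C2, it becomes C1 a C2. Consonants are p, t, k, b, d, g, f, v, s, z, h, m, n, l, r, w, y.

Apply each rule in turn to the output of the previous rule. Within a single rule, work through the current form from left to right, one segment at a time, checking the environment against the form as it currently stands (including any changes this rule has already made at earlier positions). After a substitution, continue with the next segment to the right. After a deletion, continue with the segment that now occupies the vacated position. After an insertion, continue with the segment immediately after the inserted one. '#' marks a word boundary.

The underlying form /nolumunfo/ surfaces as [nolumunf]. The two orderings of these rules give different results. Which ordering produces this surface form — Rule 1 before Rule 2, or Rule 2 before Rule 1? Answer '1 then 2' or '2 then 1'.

2 then 1

Order 1 then 2:
  1 Final Vowel Deletion: [nolumunfo] → [nolumunf]
  2 Vowel Epenthesis: [nolumunf] → [nolumunaf]
  result: [nolumunaf]
Order 2 then 1:
  2 Vowel Epenthesis: no change — [nolumunfo]
  1 Final Vowel Deletion: [nolumunfo] → [nolumunf]
  result: [nolumunf]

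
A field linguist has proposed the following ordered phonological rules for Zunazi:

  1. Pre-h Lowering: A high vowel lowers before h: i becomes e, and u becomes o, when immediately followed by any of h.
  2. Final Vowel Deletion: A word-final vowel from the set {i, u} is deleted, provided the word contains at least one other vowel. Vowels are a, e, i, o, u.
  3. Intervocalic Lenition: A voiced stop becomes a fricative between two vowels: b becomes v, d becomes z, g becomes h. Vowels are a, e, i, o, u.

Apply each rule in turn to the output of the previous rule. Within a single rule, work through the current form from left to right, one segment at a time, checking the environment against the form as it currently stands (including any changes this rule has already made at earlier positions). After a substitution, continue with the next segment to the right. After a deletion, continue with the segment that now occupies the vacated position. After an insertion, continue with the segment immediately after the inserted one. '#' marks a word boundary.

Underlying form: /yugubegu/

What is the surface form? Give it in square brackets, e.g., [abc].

1 Pre-h Lowering: no change — [yugubegu]
2 Final Vowel Deletion: [yugubegu] → [yugubeg]
3 Intervocalic Lenition: [yugubeg] → [yuhuveg]

[yuhuveg]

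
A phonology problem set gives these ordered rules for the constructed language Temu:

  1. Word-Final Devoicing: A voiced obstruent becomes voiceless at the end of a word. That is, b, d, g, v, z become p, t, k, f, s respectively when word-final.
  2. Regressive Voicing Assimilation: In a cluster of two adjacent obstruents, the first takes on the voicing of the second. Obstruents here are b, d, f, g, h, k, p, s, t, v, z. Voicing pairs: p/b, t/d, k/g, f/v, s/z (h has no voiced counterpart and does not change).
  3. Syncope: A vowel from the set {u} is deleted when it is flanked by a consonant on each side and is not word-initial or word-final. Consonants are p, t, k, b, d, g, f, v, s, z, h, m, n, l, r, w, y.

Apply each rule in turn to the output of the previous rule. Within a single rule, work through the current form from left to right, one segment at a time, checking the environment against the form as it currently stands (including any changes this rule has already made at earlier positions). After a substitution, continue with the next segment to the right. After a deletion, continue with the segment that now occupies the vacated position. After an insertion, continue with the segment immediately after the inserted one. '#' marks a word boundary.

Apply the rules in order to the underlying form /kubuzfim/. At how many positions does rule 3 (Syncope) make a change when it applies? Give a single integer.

2

1 Word-Final Devoicing: no change — [kubuzfim]
2 Regressive Voicing Assimilation: [kubuzfim] → [kubusfim]
3 Syncope: [kubusfim] → [kbsfim]
Rule 3 changed 2 position(s).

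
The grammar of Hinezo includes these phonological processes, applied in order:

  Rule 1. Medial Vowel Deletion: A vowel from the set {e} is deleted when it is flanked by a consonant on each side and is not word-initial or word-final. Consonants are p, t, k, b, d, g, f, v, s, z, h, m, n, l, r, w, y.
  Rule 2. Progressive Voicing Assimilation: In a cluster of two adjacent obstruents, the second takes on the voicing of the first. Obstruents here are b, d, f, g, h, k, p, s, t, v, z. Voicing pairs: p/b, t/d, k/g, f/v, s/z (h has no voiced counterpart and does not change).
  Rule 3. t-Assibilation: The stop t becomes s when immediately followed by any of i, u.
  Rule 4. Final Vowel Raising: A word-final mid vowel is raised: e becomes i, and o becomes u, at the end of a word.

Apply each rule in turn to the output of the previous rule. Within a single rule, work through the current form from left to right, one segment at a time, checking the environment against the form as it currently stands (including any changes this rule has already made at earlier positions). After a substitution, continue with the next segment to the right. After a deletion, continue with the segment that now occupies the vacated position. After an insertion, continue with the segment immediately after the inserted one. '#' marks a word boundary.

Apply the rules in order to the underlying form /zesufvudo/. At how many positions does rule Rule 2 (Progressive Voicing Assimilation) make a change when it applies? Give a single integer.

2

Rule 1 Medial Vowel Deletion: [zesufvudo] → [zsufvudo]
Rule 2 Progressive Voicing Assimilation: [zsufvudo] → [zzuffudo]
Rule 3 t-Assibilation: no change — [zzuffudo]
Rule 4 Final Vowel Raising: [zzuffudo] → [zzuffudu]
Rule Rule 2 changed 2 position(s).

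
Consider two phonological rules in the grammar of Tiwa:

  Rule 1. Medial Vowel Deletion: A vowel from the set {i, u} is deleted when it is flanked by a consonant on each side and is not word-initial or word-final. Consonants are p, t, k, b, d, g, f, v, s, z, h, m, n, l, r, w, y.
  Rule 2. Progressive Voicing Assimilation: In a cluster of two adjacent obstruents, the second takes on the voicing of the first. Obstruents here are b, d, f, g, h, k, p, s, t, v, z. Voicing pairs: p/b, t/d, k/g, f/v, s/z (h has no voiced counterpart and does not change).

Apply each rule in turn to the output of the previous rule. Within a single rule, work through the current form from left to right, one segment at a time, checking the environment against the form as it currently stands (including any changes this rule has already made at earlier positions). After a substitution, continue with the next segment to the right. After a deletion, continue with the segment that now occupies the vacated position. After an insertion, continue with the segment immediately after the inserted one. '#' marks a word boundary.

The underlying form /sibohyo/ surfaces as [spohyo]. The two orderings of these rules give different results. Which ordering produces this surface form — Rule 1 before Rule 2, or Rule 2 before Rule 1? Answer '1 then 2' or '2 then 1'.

Order 1 then 2:
  1 Medial Vowel Deletion: [sibohyo] → [sbohyo]
  2 Progressive Voicing Assimilation: [sbohyo] → [spohyo]
  result: [spohyo]
Order 2 then 1:
  2 Progressive Voicing Assimilation: no change — [sibohyo]
  1 Medial Vowel Deletion: [sibohyo] → [sbohyo]
  result: [sbohyo]

1 then 2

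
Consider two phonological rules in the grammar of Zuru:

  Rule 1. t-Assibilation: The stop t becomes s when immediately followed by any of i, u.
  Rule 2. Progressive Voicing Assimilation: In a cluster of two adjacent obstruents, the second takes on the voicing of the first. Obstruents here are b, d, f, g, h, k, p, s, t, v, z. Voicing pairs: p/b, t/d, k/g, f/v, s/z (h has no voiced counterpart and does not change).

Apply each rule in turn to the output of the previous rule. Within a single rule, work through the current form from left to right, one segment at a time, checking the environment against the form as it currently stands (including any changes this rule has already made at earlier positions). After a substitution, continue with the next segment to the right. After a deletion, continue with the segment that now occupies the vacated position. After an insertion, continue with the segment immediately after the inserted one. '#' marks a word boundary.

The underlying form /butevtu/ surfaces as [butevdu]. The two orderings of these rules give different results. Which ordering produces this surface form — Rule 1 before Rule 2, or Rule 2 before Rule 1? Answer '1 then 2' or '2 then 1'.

Order 1 then 2:
  1 t-Assibilation: [butevtu] → [butevsu]
  2 Progressive Voicing Assimilation: [butevsu] → [butevzu]
  result: [butevzu]
Order 2 then 1:
  2 Progressive Voicing Assimilation: [butevtu] → [butevdu]
  1 t-Assibilation: no change — [butevdu]
  result: [butevdu]

2 then 1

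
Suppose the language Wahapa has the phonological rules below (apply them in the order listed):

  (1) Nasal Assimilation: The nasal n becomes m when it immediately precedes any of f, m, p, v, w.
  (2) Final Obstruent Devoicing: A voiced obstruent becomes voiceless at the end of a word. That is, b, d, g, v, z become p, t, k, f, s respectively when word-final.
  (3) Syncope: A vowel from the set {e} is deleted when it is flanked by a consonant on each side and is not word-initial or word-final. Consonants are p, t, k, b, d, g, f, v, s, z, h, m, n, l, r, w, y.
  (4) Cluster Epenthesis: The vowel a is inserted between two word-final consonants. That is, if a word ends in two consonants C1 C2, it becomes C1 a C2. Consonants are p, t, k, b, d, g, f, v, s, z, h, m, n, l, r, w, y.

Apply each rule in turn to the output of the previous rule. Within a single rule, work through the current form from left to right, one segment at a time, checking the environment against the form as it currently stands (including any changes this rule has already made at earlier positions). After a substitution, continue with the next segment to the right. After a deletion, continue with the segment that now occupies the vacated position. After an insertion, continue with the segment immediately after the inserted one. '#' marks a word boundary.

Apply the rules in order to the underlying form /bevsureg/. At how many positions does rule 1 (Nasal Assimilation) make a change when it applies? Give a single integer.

0

(1) Nasal Assimilation: no change — [bevsureg]
(2) Final Obstruent Devoicing: [bevsureg] → [bevsurek]
(3) Syncope: [bevsurek] → [bvsurk]
(4) Cluster Epenthesis: [bvsurk] → [bvsurak]
Rule 1 changed 0 position(s).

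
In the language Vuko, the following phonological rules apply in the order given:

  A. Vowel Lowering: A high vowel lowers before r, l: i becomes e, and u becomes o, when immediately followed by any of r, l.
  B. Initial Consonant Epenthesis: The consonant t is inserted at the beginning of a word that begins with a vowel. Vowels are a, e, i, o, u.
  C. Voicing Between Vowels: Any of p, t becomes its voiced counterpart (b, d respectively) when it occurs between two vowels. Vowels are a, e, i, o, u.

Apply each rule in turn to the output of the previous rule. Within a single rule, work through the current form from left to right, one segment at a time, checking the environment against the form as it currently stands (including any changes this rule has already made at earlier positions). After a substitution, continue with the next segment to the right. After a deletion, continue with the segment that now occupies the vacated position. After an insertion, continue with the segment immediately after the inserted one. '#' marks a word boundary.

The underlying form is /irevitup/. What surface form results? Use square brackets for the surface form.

A Vowel Lowering: [irevitup] → [erevitup]
B Initial Consonant Epenthesis: [erevitup] → [terevitup]
C Voicing Between Vowels: [terevitup] → [terevidup]

[terevidup]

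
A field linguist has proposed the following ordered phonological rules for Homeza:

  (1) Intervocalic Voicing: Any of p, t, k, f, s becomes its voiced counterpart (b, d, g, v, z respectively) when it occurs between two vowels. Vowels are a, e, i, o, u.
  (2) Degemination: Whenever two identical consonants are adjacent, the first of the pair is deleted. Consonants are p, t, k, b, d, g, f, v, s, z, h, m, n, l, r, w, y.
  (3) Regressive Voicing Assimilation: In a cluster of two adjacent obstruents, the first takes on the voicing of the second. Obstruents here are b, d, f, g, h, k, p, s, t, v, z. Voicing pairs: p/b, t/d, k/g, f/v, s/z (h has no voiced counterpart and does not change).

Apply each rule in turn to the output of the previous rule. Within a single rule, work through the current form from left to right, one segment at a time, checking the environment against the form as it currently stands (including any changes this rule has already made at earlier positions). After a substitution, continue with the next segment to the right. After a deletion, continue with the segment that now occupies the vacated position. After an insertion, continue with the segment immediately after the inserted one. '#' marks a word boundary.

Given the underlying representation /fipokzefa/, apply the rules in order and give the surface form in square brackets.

(1) Intervocalic Voicing: [fipokzefa] → [fibokzeva]
(2) Degemination: no change — [fibokzeva]
(3) Regressive Voicing Assimilation: [fibokzeva] → [fibogzeva]

[fibogzeva]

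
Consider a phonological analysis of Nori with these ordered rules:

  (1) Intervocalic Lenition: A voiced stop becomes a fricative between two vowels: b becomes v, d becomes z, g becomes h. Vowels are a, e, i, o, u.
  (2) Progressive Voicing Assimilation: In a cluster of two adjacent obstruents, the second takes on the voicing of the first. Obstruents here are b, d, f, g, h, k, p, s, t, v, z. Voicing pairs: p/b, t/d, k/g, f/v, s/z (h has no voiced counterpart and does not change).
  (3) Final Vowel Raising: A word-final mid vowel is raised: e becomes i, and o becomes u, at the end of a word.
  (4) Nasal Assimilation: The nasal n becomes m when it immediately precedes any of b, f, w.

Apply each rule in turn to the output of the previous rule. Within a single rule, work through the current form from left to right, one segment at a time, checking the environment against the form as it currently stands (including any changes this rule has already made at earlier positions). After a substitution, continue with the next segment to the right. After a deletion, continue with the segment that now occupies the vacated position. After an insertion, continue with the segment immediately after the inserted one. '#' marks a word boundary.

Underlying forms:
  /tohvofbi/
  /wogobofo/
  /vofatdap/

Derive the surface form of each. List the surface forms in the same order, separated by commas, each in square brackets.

[tohfofpi], [wohovofu], [vofattap]

/tohvofbi/:
  (1) Intervocalic Lenition: no change — [tohvofbi]
  (2) Progressive Voicing Assimilation: [tohvofbi] → [tohfofpi]
  (3) Final Vowel Raising: no change — [tohfofpi]
  (4) Nasal Assimilation: no change — [tohfofpi]
/wogobofo/:
  (1) Intervocalic Lenition: [wogobofo] → [wohovofo]
  (2) Progressive Voicing Assimilation: no change — [wohovofo]
  (3) Final Vowel Raising: [wohovofo] → [wohovofu]
  (4) Nasal Assimilation: no change — [wohovofu]
/vofatdap/:
  (1) Intervocalic Lenition: no change — [vofatdap]
  (2) Progressive Voicing Assimilation: [vofatdap] → [vofattap]
  (3) Final Vowel Raising: no change — [vofattap]
  (4) Nasal Assimilation: no change — [vofattap]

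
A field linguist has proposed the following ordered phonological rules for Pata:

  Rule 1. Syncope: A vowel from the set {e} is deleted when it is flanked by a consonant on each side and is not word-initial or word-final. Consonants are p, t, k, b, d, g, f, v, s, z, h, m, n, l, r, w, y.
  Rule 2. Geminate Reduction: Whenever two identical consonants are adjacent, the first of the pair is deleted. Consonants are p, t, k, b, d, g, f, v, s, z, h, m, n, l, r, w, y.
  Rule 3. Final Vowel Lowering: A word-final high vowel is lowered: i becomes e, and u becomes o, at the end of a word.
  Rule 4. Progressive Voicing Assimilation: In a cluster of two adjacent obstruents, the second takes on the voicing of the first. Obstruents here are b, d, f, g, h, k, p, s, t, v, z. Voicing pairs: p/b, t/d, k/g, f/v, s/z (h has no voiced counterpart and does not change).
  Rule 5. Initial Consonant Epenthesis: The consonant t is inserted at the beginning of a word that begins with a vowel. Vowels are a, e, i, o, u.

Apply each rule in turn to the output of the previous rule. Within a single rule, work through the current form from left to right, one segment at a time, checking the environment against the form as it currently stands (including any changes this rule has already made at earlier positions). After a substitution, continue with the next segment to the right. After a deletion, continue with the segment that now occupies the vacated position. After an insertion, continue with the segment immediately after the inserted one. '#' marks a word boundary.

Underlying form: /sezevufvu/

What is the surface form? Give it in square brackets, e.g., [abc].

[ssfuffo]

Rule 1 Syncope: [sezevufvu] → [szvufvu]
Rule 2 Geminate Reduction: no change — [szvufvu]
Rule 3 Final Vowel Lowering: [szvufvu] → [szvufvo]
Rule 4 Progressive Voicing Assimilation: [szvufvo] → [ssfuffo]
Rule 5 Initial Consonant Epenthesis: no change — [ssfuffo]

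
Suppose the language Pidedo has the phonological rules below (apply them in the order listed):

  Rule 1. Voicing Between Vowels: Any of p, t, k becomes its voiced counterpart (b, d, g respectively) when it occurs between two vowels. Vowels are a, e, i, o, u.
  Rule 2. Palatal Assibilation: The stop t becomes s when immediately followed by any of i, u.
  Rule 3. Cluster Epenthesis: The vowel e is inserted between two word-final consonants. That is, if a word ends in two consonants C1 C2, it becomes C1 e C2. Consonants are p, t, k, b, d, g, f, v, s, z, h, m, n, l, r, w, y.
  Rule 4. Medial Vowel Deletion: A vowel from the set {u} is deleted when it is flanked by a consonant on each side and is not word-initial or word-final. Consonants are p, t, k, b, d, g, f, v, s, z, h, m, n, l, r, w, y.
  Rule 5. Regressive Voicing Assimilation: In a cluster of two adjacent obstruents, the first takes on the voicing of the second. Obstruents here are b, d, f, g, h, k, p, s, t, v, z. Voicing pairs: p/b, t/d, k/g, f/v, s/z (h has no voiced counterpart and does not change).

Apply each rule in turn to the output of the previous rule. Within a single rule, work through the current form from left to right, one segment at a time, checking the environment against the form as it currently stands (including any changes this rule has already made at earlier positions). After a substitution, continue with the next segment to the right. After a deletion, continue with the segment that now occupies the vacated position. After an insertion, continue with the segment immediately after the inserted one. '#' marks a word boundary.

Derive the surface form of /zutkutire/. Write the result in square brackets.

Rule 1 Voicing Between Vowels: [zutkutire] → [zutkudire]
Rule 2 Palatal Assibilation: no change — [zutkudire]
Rule 3 Cluster Epenthesis: no change — [zutkudire]
Rule 4 Medial Vowel Deletion: [zutkudire] → [ztkdire]
Rule 5 Regressive Voicing Assimilation: [ztkdire] → [stgdire]

[stgdire]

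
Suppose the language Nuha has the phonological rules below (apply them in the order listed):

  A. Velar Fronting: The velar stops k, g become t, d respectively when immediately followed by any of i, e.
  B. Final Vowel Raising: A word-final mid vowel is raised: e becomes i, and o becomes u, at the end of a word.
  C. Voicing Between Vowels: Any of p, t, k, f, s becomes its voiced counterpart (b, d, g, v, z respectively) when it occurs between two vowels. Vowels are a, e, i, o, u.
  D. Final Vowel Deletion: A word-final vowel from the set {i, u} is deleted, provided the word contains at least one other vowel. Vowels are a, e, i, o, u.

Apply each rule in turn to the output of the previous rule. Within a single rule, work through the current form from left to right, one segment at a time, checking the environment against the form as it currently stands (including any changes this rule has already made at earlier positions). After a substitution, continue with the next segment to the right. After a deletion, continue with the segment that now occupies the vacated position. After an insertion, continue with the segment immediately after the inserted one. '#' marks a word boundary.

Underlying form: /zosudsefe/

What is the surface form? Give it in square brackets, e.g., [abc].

[zozudsev]

A Velar Fronting: no change — [zosudsefe]
B Final Vowel Raising: [zosudsefe] → [zosudsefi]
C Voicing Between Vowels: [zosudsefi] → [zozudsevi]
D Final Vowel Deletion: [zozudsevi] → [zozudsev]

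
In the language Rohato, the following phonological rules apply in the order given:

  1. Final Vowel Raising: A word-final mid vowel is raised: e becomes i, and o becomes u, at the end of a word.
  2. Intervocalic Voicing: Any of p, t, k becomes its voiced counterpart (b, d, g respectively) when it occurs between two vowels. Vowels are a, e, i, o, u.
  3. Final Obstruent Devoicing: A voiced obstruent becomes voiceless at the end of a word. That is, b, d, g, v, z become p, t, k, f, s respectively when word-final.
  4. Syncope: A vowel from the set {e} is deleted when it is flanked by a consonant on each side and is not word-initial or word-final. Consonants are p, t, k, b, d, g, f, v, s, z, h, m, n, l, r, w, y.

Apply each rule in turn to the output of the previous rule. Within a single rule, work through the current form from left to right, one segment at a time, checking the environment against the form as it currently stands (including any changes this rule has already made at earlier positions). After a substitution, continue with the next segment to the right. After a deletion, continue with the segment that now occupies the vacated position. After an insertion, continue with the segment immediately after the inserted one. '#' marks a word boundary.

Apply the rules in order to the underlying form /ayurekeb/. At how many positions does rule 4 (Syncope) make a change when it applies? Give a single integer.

1 Final Vowel Raising: no change — [ayurekeb]
2 Intervocalic Voicing: [ayurekeb] → [ayuregeb]
3 Final Obstruent Devoicing: [ayuregeb] → [ayuregep]
4 Syncope: [ayuregep] → [ayurgp]
Rule 4 changed 2 position(s).

2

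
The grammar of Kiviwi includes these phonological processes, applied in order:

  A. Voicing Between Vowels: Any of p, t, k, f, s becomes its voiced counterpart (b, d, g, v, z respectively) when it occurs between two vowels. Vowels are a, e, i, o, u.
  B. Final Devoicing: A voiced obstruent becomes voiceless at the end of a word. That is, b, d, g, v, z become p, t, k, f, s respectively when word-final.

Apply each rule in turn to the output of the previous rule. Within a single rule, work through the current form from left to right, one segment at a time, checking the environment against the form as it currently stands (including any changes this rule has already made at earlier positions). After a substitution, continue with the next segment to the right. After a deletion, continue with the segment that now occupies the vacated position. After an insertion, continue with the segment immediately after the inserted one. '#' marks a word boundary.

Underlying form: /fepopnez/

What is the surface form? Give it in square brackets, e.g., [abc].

[febopnes]

A Voicing Between Vowels: [fepopnez] → [febopnez]
B Final Devoicing: [febopnez] → [febopnes]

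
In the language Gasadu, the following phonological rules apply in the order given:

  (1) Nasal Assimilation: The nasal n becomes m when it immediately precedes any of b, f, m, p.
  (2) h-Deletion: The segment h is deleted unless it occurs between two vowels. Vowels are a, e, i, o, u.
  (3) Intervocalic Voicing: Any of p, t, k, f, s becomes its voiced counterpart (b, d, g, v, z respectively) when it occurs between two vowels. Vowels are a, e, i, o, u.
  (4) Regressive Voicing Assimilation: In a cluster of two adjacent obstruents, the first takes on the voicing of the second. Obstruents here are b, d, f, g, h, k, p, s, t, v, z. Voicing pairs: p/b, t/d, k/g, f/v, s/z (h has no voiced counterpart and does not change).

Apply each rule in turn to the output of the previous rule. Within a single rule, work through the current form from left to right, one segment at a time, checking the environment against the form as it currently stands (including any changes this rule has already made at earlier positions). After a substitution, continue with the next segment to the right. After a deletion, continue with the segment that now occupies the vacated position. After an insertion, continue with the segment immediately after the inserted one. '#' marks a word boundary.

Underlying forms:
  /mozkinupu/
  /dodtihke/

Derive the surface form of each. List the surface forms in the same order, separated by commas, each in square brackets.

/mozkinupu/:
  (1) Nasal Assimilation: no change — [mozkinupu]
  (2) h-Deletion: no change — [mozkinupu]
  (3) Intervocalic Voicing: [mozkinupu] → [mozkinubu]
  (4) Regressive Voicing Assimilation: [mozkinubu] → [moskinubu]
/dodtihke/:
  (1) Nasal Assimilation: no change — [dodtihke]
  (2) h-Deletion: [dodtihke] → [dodtike]
  (3) Intervocalic Voicing: [dodtike] → [dodtige]
  (4) Regressive Voicing Assimilation: [dodtige] → [dottige]

[moskinubu], [dottige]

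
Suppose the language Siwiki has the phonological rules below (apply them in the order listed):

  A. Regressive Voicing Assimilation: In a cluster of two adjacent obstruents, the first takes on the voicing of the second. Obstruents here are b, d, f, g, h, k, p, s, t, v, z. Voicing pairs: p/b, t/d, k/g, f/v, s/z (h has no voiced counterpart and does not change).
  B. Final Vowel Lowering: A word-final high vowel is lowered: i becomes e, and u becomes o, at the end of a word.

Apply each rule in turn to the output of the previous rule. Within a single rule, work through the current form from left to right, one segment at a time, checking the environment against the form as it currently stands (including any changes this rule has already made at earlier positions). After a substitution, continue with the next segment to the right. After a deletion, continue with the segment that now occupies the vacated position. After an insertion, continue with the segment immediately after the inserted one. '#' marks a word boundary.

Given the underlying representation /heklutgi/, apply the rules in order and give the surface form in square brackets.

A Regressive Voicing Assimilation: [heklutgi] → [hekludgi]
B Final Vowel Lowering: [hekludgi] → [hekludge]

[hekludge]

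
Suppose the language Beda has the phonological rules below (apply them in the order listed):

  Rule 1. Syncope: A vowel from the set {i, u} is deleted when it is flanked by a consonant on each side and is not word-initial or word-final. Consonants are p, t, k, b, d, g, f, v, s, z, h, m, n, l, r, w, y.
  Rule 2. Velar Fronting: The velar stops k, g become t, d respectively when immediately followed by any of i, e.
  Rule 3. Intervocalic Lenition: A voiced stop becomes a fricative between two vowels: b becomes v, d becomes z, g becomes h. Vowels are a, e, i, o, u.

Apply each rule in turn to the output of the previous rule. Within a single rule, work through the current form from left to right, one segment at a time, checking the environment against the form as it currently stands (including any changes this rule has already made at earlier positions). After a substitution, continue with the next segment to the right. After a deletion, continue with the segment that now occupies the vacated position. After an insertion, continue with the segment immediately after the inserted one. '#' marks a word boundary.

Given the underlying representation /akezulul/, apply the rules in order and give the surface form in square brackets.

[atezll]

Rule 1 Syncope: [akezulul] → [akezll]
Rule 2 Velar Fronting: [akezll] → [atezll]
Rule 3 Intervocalic Lenition: no change — [atezll]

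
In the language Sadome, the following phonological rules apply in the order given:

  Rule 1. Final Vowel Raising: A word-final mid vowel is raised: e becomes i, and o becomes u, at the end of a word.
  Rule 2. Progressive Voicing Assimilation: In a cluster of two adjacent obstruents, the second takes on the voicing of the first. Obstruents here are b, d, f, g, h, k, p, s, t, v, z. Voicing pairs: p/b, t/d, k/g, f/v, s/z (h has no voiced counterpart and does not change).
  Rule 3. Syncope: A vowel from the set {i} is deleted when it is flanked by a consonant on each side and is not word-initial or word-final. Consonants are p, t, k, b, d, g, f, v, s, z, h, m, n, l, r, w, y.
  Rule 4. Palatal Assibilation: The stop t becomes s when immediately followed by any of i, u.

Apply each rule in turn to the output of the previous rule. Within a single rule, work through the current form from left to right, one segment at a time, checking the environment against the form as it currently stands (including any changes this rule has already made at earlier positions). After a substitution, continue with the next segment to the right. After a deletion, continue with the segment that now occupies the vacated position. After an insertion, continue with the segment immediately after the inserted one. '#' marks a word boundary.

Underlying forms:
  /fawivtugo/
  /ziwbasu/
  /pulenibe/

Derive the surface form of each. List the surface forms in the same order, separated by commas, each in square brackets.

[fawvdugu], [zwbasu], [pulenbi]

/fawivtugo/:
  Rule 1 Final Vowel Raising: [fawivtugo] → [fawivtugu]
  Rule 2 Progressive Voicing Assimilation: [fawivtugu] → [fawivdugu]
  Rule 3 Syncope: [fawivdugu] → [fawvdugu]
  Rule 4 Palatal Assibilation: no change — [fawvdugu]
/ziwbasu/:
  Rule 1 Final Vowel Raising: no change — [ziwbasu]
  Rule 2 Progressive Voicing Assimilation: no change — [ziwbasu]
  Rule 3 Syncope: [ziwbasu] → [zwbasu]
  Rule 4 Palatal Assibilation: no change — [zwbasu]
/pulenibe/:
  Rule 1 Final Vowel Raising: [pulenibe] → [pulenibi]
  Rule 2 Progressive Voicing Assimilation: no change — [pulenibi]
  Rule 3 Syncope: [pulenibi] → [pulenbi]
  Rule 4 Palatal Assibilation: no change — [pulenbi]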